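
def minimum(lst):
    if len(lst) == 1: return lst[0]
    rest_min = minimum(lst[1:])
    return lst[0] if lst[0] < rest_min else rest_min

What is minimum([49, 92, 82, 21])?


minimum([49, 92, 82, 21]): compare 49 with minimum([92, 82, 21])
minimum([92, 82, 21]): compare 92 with minimum([82, 21])
minimum([82, 21]): compare 82 with minimum([21])
minimum([21]) = 21  (base case)
Compare 82 with 21 -> 21
Compare 92 with 21 -> 21
Compare 49 with 21 -> 21

21


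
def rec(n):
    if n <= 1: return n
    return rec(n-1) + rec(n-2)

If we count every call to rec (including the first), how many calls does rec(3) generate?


Let C(n) = total calls for rec(n)
C(0) = 1, C(1) = 1
C(2) = 1 + C(1) + C(0) = 1 + 1 + 1 = 3
C(3) = 1 + C(2) + C(1) = 1 + 3 + 1 = 5

5


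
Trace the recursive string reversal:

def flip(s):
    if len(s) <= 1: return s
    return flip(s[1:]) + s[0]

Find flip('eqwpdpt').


flip('eqwpdpt') = flip('qwpdpt') + 'e'
flip('qwpdpt') = flip('wpdpt') + 'q'
flip('wpdpt') = flip('pdpt') + 'w'
flip('pdpt') = flip('dpt') + 'p'
flip('dpt') = flip('pt') + 'd'
flip('pt') = flip('t') + 'p'
flip('t') = 't'  (base case)
Concatenating: 't' + 'p' + 'd' + 'p' + 'w' + 'q' + 'e' = 'tpdpwqe'

tpdpwqe


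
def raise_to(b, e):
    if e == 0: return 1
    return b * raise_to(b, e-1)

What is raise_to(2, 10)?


raise_to(2, 10)
= 2 * raise_to(2, 9)
= 2 * 2 * raise_to(2, 8)
= 2 * 2 * 2 * raise_to(2, 7)
= 2 * 2 * 2 * 2 * raise_to(2, 6)
= 2 * 2 * 2 * 2 * 2 * raise_to(2, 5)
= 2 * 2 * 2 * 2 * 2 * 2 * raise_to(2, 4)
= 2 * 2 * 2 * 2 * 2 * 2 * 2 * raise_to(2, 3)
= 2 * 2 * 2 * 2 * 2 * 2 * 2 * 2 * raise_to(2, 2)
= 2 * 2 * 2 * 2 * 2 * 2 * 2 * 2 * 2 * raise_to(2, 1)
= 2 * 2 * 2 * 2 * 2 * 2 * 2 * 2 * 2 * 2 * raise_to(2, 0)
= 2 * 2 * 2 * 2 * 2 * 2 * 2 * 2 * 2 * 2 * 1
= 1024

1024


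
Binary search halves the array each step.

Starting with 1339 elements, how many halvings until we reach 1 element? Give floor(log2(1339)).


1339 / 2 = 669
669 / 2 = 334
334 / 2 = 167
167 / 2 = 83
83 / 2 = 41
41 / 2 = 20
20 / 2 = 10
10 / 2 = 5
5 / 2 = 2
2 / 2 = 1
Reached 1 after 10 halvings

10


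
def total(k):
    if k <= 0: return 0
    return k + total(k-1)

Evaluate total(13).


total(13)
= 13 + 12 + 11 + 10 + 9 + 8 + 7 + 6 + 5 + 4 + 3 + 2 + 1 + total(0)
= 13 + 12 + 11 + 10 + 9 + 8 + 7 + 6 + 5 + 4 + 3 + 2 + 1 + 0
= 91

91


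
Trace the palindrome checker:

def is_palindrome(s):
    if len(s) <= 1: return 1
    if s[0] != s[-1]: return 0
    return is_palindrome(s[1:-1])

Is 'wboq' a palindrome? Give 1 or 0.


is_palindrome('wboq'): s[0]='w' != s[-1]='q' -> return 0
Result: 0 (not a palindrome)

0


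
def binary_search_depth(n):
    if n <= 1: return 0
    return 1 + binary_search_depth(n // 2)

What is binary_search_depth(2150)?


2150 / 2 = 1075
1075 / 2 = 537
537 / 2 = 268
268 / 2 = 134
134 / 2 = 67
67 / 2 = 33
33 / 2 = 16
16 / 2 = 8
8 / 2 = 4
4 / 2 = 2
2 / 2 = 1
Reached 1 after 11 halvings

11


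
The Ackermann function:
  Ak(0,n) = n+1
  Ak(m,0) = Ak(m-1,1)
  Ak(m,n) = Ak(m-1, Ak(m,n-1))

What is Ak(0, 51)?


Ak(0, 51) = 52
Result: Ak(0, 51) = 52

52


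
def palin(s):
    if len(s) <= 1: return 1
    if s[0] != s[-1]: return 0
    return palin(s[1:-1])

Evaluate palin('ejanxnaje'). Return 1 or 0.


palin('ejanxnaje'): s[0]='e' == s[-1]='e' -> check palin('janxnaj')
palin('janxnaj'): s[0]='j' == s[-1]='j' -> check palin('anxna')
palin('anxna'): s[0]='a' == s[-1]='a' -> check palin('nxn')
palin('nxn'): s[0]='n' == s[-1]='n' -> check palin('x')
palin('x'): len <= 1 -> return 1  (base case)
Result: 1 (palindrome)

1


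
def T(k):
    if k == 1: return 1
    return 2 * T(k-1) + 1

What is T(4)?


T(4) = 2 * T(3) + 1
T(3) = 2 * T(2) + 1
T(2) = 2 * T(1) + 1
T(1) = 1  (base case)
T(2) = 2 * 1 + 1 = 3
T(3) = 2 * 3 + 1 = 7
T(4) = 2 * 7 + 1 = 15

15


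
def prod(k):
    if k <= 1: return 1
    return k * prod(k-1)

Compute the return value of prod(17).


prod(17)
= 17 * prod(16)
= 17 * 16 * prod(15)
= 17 * 16 * 15 * prod(14)
= 17 * 16 * 15 * 14 * prod(13)
= 17 * 16 * 15 * 14 * 13 * prod(12)
= 17 * 16 * 15 * 14 * 13 * 12 * prod(11)
= 17 * 16 * 15 * 14 * 13 * 12 * 11 * prod(10)
= 17 * 16 * 15 * 14 * 13 * 12 * 11 * 10 * prod(9)
= 17 * 16 * 15 * 14 * 13 * 12 * 11 * 10 * 9 * prod(8)
= 17 * 16 * 15 * 14 * 13 * 12 * 11 * 10 * 9 * 8 * prod(7)
= 17 * 16 * 15 * 14 * 13 * 12 * 11 * 10 * 9 * 8 * 7 * prod(6)
= 17 * 16 * 15 * 14 * 13 * 12 * 11 * 10 * 9 * 8 * 7 * 6 * prod(5)
= 17 * 16 * 15 * 14 * 13 * 12 * 11 * 10 * 9 * 8 * 7 * 6 * 5 * prod(4)
= 17 * 16 * 15 * 14 * 13 * 12 * 11 * 10 * 9 * 8 * 7 * 6 * 5 * 4 * prod(3)
= 17 * 16 * 15 * 14 * 13 * 12 * 11 * 10 * 9 * 8 * 7 * 6 * 5 * 4 * 3 * prod(2)
= 17 * 16 * 15 * 14 * 13 * 12 * 11 * 10 * 9 * 8 * 7 * 6 * 5 * 4 * 3 * 2 * prod(1)
= 17 * 16 * 15 * 14 * 13 * 12 * 11 * 10 * 9 * 8 * 7 * 6 * 5 * 4 * 3 * 2 * 1
= 355687428096000

355687428096000


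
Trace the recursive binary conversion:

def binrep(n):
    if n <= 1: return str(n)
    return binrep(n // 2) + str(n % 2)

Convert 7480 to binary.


binrep(7480) = binrep(3740) + '0'
binrep(3740) = binrep(1870) + '0'
binrep(1870) = binrep(935) + '0'
binrep(935) = binrep(467) + '1'
binrep(467) = binrep(233) + '1'
binrep(233) = binrep(116) + '1'
binrep(116) = binrep(58) + '0'
binrep(58) = binrep(29) + '0'
binrep(29) = binrep(14) + '1'
binrep(14) = binrep(7) + '0'
binrep(7) = binrep(3) + '1'
binrep(3) = binrep(1) + '1'
binrep(1) = '1'  (base case)
Concatenating: '1' + '1' + '1' + '0' + '1' + '0' + '0' + '1' + '1' + '1' + '0' + '0' + '0' = '1110100111000'

1110100111000


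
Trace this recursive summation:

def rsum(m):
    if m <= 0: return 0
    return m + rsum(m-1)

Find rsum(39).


rsum(39)
= 39 + 38 + 37 + 36 + 35 + 34 + 33 + 32 + 31 + 30 + 29 + 28 + 27 + 26 + 25 + 24 + 23 + 22 + 21 + 20 + 19 + 18 + 17 + 16 + 15 + 14 + 13 + 12 + 11 + 10 + 9 + 8 + 7 + 6 + 5 + 4 + 3 + 2 + 1 + rsum(0)
= 39 + 38 + 37 + 36 + 35 + 34 + 33 + 32 + 31 + 30 + 29 + 28 + 27 + 26 + 25 + 24 + 23 + 22 + 21 + 20 + 19 + 18 + 17 + 16 + 15 + 14 + 13 + 12 + 11 + 10 + 9 + 8 + 7 + 6 + 5 + 4 + 3 + 2 + 1 + 0
= 780

780


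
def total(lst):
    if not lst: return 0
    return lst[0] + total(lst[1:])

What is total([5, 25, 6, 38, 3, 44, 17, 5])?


total([5, 25, 6, 38, 3, 44, 17, 5]) = 5 + total([25, 6, 38, 3, 44, 17, 5])
total([25, 6, 38, 3, 44, 17, 5]) = 25 + total([6, 38, 3, 44, 17, 5])
total([6, 38, 3, 44, 17, 5]) = 6 + total([38, 3, 44, 17, 5])
total([38, 3, 44, 17, 5]) = 38 + total([3, 44, 17, 5])
total([3, 44, 17, 5]) = 3 + total([44, 17, 5])
total([44, 17, 5]) = 44 + total([17, 5])
total([17, 5]) = 17 + total([5])
total([5]) = 5 + total([])
total([]) = 0  (base case)
Total: 5 + 25 + 6 + 38 + 3 + 44 + 17 + 5 + 0 = 143

143


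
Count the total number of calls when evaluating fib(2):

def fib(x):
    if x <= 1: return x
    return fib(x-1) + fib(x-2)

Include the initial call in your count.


Let C(n) = total calls for fib(n)
C(0) = 1, C(1) = 1
C(2) = 1 + C(1) + C(0) = 1 + 1 + 1 = 3

3


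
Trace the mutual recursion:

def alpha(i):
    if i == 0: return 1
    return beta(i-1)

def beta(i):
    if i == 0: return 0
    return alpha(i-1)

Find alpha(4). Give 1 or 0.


alpha(4) = beta(3)
beta(3) = alpha(2)
alpha(2) = beta(1)
beta(1) = alpha(0)
alpha(0) = 1  (base case)
Result: 1

1


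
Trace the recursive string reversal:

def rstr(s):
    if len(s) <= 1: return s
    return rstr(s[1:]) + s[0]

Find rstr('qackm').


rstr('qackm') = rstr('ackm') + 'q'
rstr('ackm') = rstr('ckm') + 'a'
rstr('ckm') = rstr('km') + 'c'
rstr('km') = rstr('m') + 'k'
rstr('m') = 'm'  (base case)
Concatenating: 'm' + 'k' + 'c' + 'a' + 'q' = 'mkcaq'

mkcaq


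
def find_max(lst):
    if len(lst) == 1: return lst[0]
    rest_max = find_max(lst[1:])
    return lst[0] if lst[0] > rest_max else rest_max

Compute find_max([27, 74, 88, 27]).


find_max([27, 74, 88, 27]): compare 27 with find_max([74, 88, 27])
find_max([74, 88, 27]): compare 74 with find_max([88, 27])
find_max([88, 27]): compare 88 with find_max([27])
find_max([27]) = 27  (base case)
Compare 88 with 27 -> 88
Compare 74 with 88 -> 88
Compare 27 with 88 -> 88

88


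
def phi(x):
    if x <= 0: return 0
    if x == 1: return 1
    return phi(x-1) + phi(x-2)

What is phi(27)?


Computing phi(27) bottom-up:
phi(0) = 0
phi(1) = 1
phi(2) = phi(1) + phi(0) = 1 + 0 = 1
phi(3) = phi(2) + phi(1) = 1 + 1 = 2
phi(4) = phi(3) + phi(2) = 2 + 1 = 3
phi(5) = phi(4) + phi(3) = 3 + 2 = 5
phi(6) = phi(5) + phi(4) = 5 + 3 = 8
phi(7) = phi(6) + phi(5) = 8 + 5 = 13
phi(8) = phi(7) + phi(6) = 13 + 8 = 21
phi(9) = phi(8) + phi(7) = 21 + 13 = 34
phi(10) = phi(9) + phi(8) = 34 + 21 = 55
phi(11) = phi(10) + phi(9) = 55 + 34 = 89
phi(12) = phi(11) + phi(10) = 89 + 55 = 144
phi(13) = phi(12) + phi(11) = 144 + 89 = 233
phi(14) = phi(13) + phi(12) = 233 + 144 = 377
phi(15) = phi(14) + phi(13) = 377 + 233 = 610
phi(16) = phi(15) + phi(14) = 610 + 377 = 987
phi(17) = phi(16) + phi(15) = 987 + 610 = 1597
phi(18) = phi(17) + phi(16) = 1597 + 987 = 2584
phi(19) = phi(18) + phi(17) = 2584 + 1597 = 4181
phi(20) = phi(19) + phi(18) = 4181 + 2584 = 6765
phi(21) = phi(20) + phi(19) = 6765 + 4181 = 10946
phi(22) = phi(21) + phi(20) = 10946 + 6765 = 17711
phi(23) = phi(22) + phi(21) = 17711 + 10946 = 28657
phi(24) = phi(23) + phi(22) = 28657 + 17711 = 46368
phi(25) = phi(24) + phi(23) = 46368 + 28657 = 75025
phi(26) = phi(25) + phi(24) = 75025 + 46368 = 121393
phi(27) = phi(26) + phi(25) = 121393 + 75025 = 196418

196418


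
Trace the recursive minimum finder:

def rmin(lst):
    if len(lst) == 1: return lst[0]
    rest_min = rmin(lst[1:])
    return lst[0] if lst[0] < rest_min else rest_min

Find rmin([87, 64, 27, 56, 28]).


rmin([87, 64, 27, 56, 28]): compare 87 with rmin([64, 27, 56, 28])
rmin([64, 27, 56, 28]): compare 64 with rmin([27, 56, 28])
rmin([27, 56, 28]): compare 27 with rmin([56, 28])
rmin([56, 28]): compare 56 with rmin([28])
rmin([28]) = 28  (base case)
Compare 56 with 28 -> 28
Compare 27 with 28 -> 27
Compare 64 with 27 -> 27
Compare 87 with 27 -> 27

27


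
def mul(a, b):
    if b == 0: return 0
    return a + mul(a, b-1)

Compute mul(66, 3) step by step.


mul(66, 3) = 66 + mul(66, 2)
mul(66, 2) = 66 + mul(66, 1)
mul(66, 1) = 66 + mul(66, 0)
mul(66, 0) = 0  (base case)
Total: 66 + 66 + 66 + 0 = 198

198


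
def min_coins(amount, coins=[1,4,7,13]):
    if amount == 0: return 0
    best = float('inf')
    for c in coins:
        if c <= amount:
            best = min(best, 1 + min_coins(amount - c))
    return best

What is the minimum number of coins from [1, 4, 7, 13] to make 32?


Building up with DP:
min_coins(0) = 0
min_coins(1) = min(1+min_coins(0)=1+0=1) = 1
min_coins(2) = min(1+min_coins(1)=1+1=2) = 2
min_coins(3) = min(1+min_coins(2)=1+2=3) = 3
min_coins(4) = min(1+min_coins(3)=1+3=4, 1+min_coins(0)=1+0=1) = 1
min_coins(5) = min(1+min_coins(4)=1+1=2, 1+min_coins(1)=1+1=2) = 2
min_coins(6) = min(1+min_coins(5)=1+2=3, 1+min_coins(2)=1+2=3) = 3
min_coins(7) = min(1+min_coins(6)=1+3=4, 1+min_coins(3)=1+3=4, 1+min_coins(0)=1+0=1) = 1
min_coins(8) = min(1+min_coins(7)=1+1=2, 1+min_coins(4)=1+1=2, 1+min_coins(1)=1+1=2) = 2
min_coins(9) = min(1+min_coins(8)=1+2=3, 1+min_coins(5)=1+2=3, 1+min_coins(2)=1+2=3) = 3
min_coins(10) = min(1+min_coins(9)=1+3=4, 1+min_coins(6)=1+3=4, 1+min_coins(3)=1+3=4) = 4
min_coins(11) = min(1+min_coins(10)=1+4=5, 1+min_coins(7)=1+1=2, 1+min_coins(4)=1+1=2) = 2
min_coins(12) = min(1+min_coins(11)=1+2=3, 1+min_coins(8)=1+2=3, 1+min_coins(5)=1+2=3) = 3
min_coins(13) = min(1+min_coins(12)=1+3=4, 1+min_coins(9)=1+3=4, 1+min_coins(6)=1+3=4, 1+min_coins(0)=1+0=1) = 1
min_coins(14) = min(1+min_coins(13)=1+1=2, 1+min_coins(10)=1+4=5, 1+min_coins(7)=1+1=2, 1+min_coins(1)=1+1=2) = 2
min_coins(15) = min(1+min_coins(14)=1+2=3, 1+min_coins(11)=1+2=3, 1+min_coins(8)=1+2=3, 1+min_coins(2)=1+2=3) = 3
min_coins(16) = min(1+min_coins(15)=1+3=4, 1+min_coins(12)=1+3=4, 1+min_coins(9)=1+3=4, 1+min_coins(3)=1+3=4) = 4
min_coins(17) = min(1+min_coins(16)=1+4=5, 1+min_coins(13)=1+1=2, 1+min_coins(10)=1+4=5, 1+min_coins(4)=1+1=2) = 2
min_coins(18) = min(1+min_coins(17)=1+2=3, 1+min_coins(14)=1+2=3, 1+min_coins(11)=1+2=3, 1+min_coins(5)=1+2=3) = 3
min_coins(19) = min(1+min_coins(18)=1+3=4, 1+min_coins(15)=1+3=4, 1+min_coins(12)=1+3=4, 1+min_coins(6)=1+3=4) = 4
min_coins(20) = min(1+min_coins(19)=1+4=5, 1+min_coins(16)=1+4=5, 1+min_coins(13)=1+1=2, 1+min_coins(7)=1+1=2) = 2
min_coins(21) = min(1+min_coins(20)=1+2=3, 1+min_coins(17)=1+2=3, 1+min_coins(14)=1+2=3, 1+min_coins(8)=1+2=3) = 3
min_coins(22) = min(1+min_coins(21)=1+3=4, 1+min_coins(18)=1+3=4, 1+min_coins(15)=1+3=4, 1+min_coins(9)=1+3=4) = 4
min_coins(23) = min(1+min_coins(22)=1+4=5, 1+min_coins(19)=1+4=5, 1+min_coins(16)=1+4=5, 1+min_coins(10)=1+4=5) = 5
min_coins(24) = min(1+min_coins(23)=1+5=6, 1+min_coins(20)=1+2=3, 1+min_coins(17)=1+2=3, 1+min_coins(11)=1+2=3) = 3
min_coins(25) = min(1+min_coins(24)=1+3=4, 1+min_coins(21)=1+3=4, 1+min_coins(18)=1+3=4, 1+min_coins(12)=1+3=4) = 4
min_coins(26) = min(1+min_coins(25)=1+4=5, 1+min_coins(22)=1+4=5, 1+min_coins(19)=1+4=5, 1+min_coins(13)=1+1=2) = 2
min_coins(27) = min(1+min_coins(26)=1+2=3, 1+min_coins(23)=1+5=6, 1+min_coins(20)=1+2=3, 1+min_coins(14)=1+2=3) = 3
min_coins(28) = min(1+min_coins(27)=1+3=4, 1+min_coins(24)=1+3=4, 1+min_coins(21)=1+3=4, 1+min_coins(15)=1+3=4) = 4
min_coins(29) = min(1+min_coins(28)=1+4=5, 1+min_coins(25)=1+4=5, 1+min_coins(22)=1+4=5, 1+min_coins(16)=1+4=5) = 5
min_coins(30) = min(1+min_coins(29)=1+5=6, 1+min_coins(26)=1+2=3, 1+min_coins(23)=1+5=6, 1+min_coins(17)=1+2=3) = 3
min_coins(31) = min(1+min_coins(30)=1+3=4, 1+min_coins(27)=1+3=4, 1+min_coins(24)=1+3=4, 1+min_coins(18)=1+3=4) = 4
min_coins(32) = min(1+min_coins(31)=1+4=5, 1+min_coins(28)=1+4=5, 1+min_coins(25)=1+4=5, 1+min_coins(19)=1+4=5) = 5

5


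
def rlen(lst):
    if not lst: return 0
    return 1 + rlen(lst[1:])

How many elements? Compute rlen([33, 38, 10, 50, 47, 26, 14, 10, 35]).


rlen([33, 38, 10, 50, 47, 26, 14, 10, 35]) = 1 + rlen([38, 10, 50, 47, 26, 14, 10, 35])
rlen([38, 10, 50, 47, 26, 14, 10, 35]) = 1 + rlen([10, 50, 47, 26, 14, 10, 35])
rlen([10, 50, 47, 26, 14, 10, 35]) = 1 + rlen([50, 47, 26, 14, 10, 35])
rlen([50, 47, 26, 14, 10, 35]) = 1 + rlen([47, 26, 14, 10, 35])
rlen([47, 26, 14, 10, 35]) = 1 + rlen([26, 14, 10, 35])
rlen([26, 14, 10, 35]) = 1 + rlen([14, 10, 35])
rlen([14, 10, 35]) = 1 + rlen([10, 35])
rlen([10, 35]) = 1 + rlen([35])
rlen([35]) = 1 + rlen([])
rlen([]) = 0  (base case)
Unwinding: 1 + 1 + 1 + 1 + 1 + 1 + 1 + 1 + 1 + 0 = 9

9


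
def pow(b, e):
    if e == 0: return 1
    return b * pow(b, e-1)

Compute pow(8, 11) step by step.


pow(8, 11)
= 8 * pow(8, 10)
= 8 * 8 * pow(8, 9)
= 8 * 8 * 8 * pow(8, 8)
= 8 * 8 * 8 * 8 * pow(8, 7)
= 8 * 8 * 8 * 8 * 8 * pow(8, 6)
= 8 * 8 * 8 * 8 * 8 * 8 * pow(8, 5)
= 8 * 8 * 8 * 8 * 8 * 8 * 8 * pow(8, 4)
= 8 * 8 * 8 * 8 * 8 * 8 * 8 * 8 * pow(8, 3)
= 8 * 8 * 8 * 8 * 8 * 8 * 8 * 8 * 8 * pow(8, 2)
= 8 * 8 * 8 * 8 * 8 * 8 * 8 * 8 * 8 * 8 * pow(8, 1)
= 8 * 8 * 8 * 8 * 8 * 8 * 8 * 8 * 8 * 8 * 8 * pow(8, 0)
= 8 * 8 * 8 * 8 * 8 * 8 * 8 * 8 * 8 * 8 * 8 * 1
= 8589934592

8589934592


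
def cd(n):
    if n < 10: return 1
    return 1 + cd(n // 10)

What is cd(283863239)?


cd(283863239) = 1 + cd(28386323)
cd(28386323) = 1 + cd(2838632)
cd(2838632) = 1 + cd(283863)
cd(283863) = 1 + cd(28386)
cd(28386) = 1 + cd(2838)
cd(2838) = 1 + cd(283)
cd(283) = 1 + cd(28)
cd(28) = 1 + cd(2)
cd(2) = 1  (base case: 2 < 10)
Unwinding: 1 + 1 + 1 + 1 + 1 + 1 + 1 + 1 + 1 = 9

9


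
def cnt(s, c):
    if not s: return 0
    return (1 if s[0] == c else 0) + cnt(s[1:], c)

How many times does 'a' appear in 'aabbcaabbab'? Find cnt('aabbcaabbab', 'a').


s[0]='a' == 'a' -> 1
s[0]='a' == 'a' -> 1
s[0]='b' != 'a' -> 0
s[0]='b' != 'a' -> 0
s[0]='c' != 'a' -> 0
s[0]='a' == 'a' -> 1
s[0]='a' == 'a' -> 1
s[0]='b' != 'a' -> 0
s[0]='b' != 'a' -> 0
s[0]='a' == 'a' -> 1
s[0]='b' != 'a' -> 0
Sum: 1 + 1 + 0 + 0 + 0 + 1 + 1 + 0 + 0 + 1 + 0 = 5

5


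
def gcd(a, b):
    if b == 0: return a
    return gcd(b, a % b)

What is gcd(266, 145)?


gcd(266, 145) = gcd(145, 121)
gcd(145, 121) = gcd(121, 24)
gcd(121, 24) = gcd(24, 1)
gcd(24, 1) = gcd(1, 0)
gcd(1, 0) = 1  (base case)

1


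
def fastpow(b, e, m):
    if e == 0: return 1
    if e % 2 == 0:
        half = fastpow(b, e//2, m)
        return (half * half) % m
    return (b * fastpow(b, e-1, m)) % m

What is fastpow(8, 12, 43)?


fastpow(8, 12, 43): e is even, compute fastpow(8, 6, 43)
  fastpow(8, 6, 43): e is even, compute fastpow(8, 3, 43)
    fastpow(8, 3, 43): e is odd, compute fastpow(8, 2, 43)
      fastpow(8, 2, 43): e is even, compute fastpow(8, 1, 43)
        fastpow(8, 1, 43): e is odd, compute fastpow(8, 0, 43)
          fastpow(8, 0, 43) = 1
        (8 * 1) % 43 = 8
      half=8, (8*8) % 43 = 21
    (8 * 21) % 43 = 39
  half=39, (39*39) % 43 = 16
half=16, (16*16) % 43 = 41

41


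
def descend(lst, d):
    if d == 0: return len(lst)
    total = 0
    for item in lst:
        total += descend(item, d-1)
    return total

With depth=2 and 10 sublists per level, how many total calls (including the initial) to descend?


At depth 0 (root): 1 call
At depth 1: each of 1 parents calls descend on 10 children = 10 calls
At depth 2: each of 10 parents calls descend on 10 children = 100 calls
Total: 1 + 10 + 100 = 111

111


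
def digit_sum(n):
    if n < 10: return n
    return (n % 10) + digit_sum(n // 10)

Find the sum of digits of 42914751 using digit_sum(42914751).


digit_sum(42914751) = 1 + digit_sum(4291475)
digit_sum(4291475) = 5 + digit_sum(429147)
digit_sum(429147) = 7 + digit_sum(42914)
digit_sum(42914) = 4 + digit_sum(4291)
digit_sum(4291) = 1 + digit_sum(429)
digit_sum(429) = 9 + digit_sum(42)
digit_sum(42) = 2 + digit_sum(4)
digit_sum(4) = 4  (base case)
Total: 1 + 5 + 7 + 4 + 1 + 9 + 2 + 4 = 33

33


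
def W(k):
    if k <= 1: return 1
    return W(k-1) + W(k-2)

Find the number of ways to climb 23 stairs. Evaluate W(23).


Building up from base cases:
W(0) = 1
W(1) = 1
W(2) = W(1) + W(0) = 1 + 1 = 2
W(3) = W(2) + W(1) = 2 + 1 = 3
W(4) = W(3) + W(2) = 3 + 2 = 5
W(5) = W(4) + W(3) = 5 + 3 = 8
W(6) = W(5) + W(4) = 8 + 5 = 13
W(7) = W(6) + W(5) = 13 + 8 = 21
W(8) = W(7) + W(6) = 21 + 13 = 34
W(9) = W(8) + W(7) = 34 + 21 = 55
W(10) = W(9) + W(8) = 55 + 34 = 89
W(11) = W(10) + W(9) = 89 + 55 = 144
W(12) = W(11) + W(10) = 144 + 89 = 233
W(13) = W(12) + W(11) = 233 + 144 = 377
W(14) = W(13) + W(12) = 377 + 233 = 610
W(15) = W(14) + W(13) = 610 + 377 = 987
W(16) = W(15) + W(14) = 987 + 610 = 1597
W(17) = W(16) + W(15) = 1597 + 987 = 2584
W(18) = W(17) + W(16) = 2584 + 1597 = 4181
W(19) = W(18) + W(17) = 4181 + 2584 = 6765
W(20) = W(19) + W(18) = 6765 + 4181 = 10946
W(21) = W(20) + W(19) = 10946 + 6765 = 17711
W(22) = W(21) + W(20) = 17711 + 10946 = 28657
W(23) = W(22) + W(21) = 28657 + 17711 = 46368

46368


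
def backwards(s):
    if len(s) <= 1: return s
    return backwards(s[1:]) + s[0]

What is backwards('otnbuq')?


backwards('otnbuq') = backwards('tnbuq') + 'o'
backwards('tnbuq') = backwards('nbuq') + 't'
backwards('nbuq') = backwards('buq') + 'n'
backwards('buq') = backwards('uq') + 'b'
backwards('uq') = backwards('q') + 'u'
backwards('q') = 'q'  (base case)
Concatenating: 'q' + 'u' + 'b' + 'n' + 't' + 'o' = 'qubnto'

qubnto


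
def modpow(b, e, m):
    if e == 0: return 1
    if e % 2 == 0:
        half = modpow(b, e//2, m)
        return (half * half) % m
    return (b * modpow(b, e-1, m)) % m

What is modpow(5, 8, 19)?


modpow(5, 8, 19): e is even, compute modpow(5, 4, 19)
  modpow(5, 4, 19): e is even, compute modpow(5, 2, 19)
    modpow(5, 2, 19): e is even, compute modpow(5, 1, 19)
      modpow(5, 1, 19): e is odd, compute modpow(5, 0, 19)
        modpow(5, 0, 19) = 1
      (5 * 1) % 19 = 5
    half=5, (5*5) % 19 = 6
  half=6, (6*6) % 19 = 17
half=17, (17*17) % 19 = 4

4


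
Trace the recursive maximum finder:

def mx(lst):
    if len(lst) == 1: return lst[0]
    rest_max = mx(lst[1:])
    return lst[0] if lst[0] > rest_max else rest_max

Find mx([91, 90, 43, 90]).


mx([91, 90, 43, 90]): compare 91 with mx([90, 43, 90])
mx([90, 43, 90]): compare 90 with mx([43, 90])
mx([43, 90]): compare 43 with mx([90])
mx([90]) = 90  (base case)
Compare 43 with 90 -> 90
Compare 90 with 90 -> 90
Compare 91 with 90 -> 91

91


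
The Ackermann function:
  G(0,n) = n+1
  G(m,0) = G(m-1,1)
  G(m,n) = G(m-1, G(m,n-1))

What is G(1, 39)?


G(1, 39) = G(0, G(1, 38))
  G(1, 38) = G(0, G(1, 37))
    G(1, 37) = G(0, G(1, 36))
      G(1, 36) = G(0, G(1, 35))
        G(1, 35) = G(0, G(1, 34))
          G(1, 34) = G(0, G(1, 33))
          G(1, 33) = G(0, G(1, 32))
          G(1, 32) = G(0, G(1, 31))
          G(1, 31) = G(0, G(1, 30))
          G(1, 30) = G(0, G(1, 29))
          G(1, 29) = G(0, G(1, 28))
          G(1, 28) = G(0, G(1, 27))
          G(1, 27) = G(0, G(1, 26))
          G(1, 26) = G(0, G(1, 25))
          G(1, 25) = G(0, G(1, 24))
          G(1, 24) = G(0, G(1, 23))
          G(1, 23) = G(0, G(1, 22))
          G(1, 22) = G(0, G(1, 21))
          G(1, 21) = G(0, G(1, 20))
          G(1, 20) = G(0, G(1, 19))
          G(1, 19) = G(0, G(1, 18))
          G(1, 18) = G(0, G(1, 17))
          G(1, 17) = G(0, G(1, 16))
          G(1, 16) = G(0, G(1, 15))
          G(1, 15) = G(0, G(1, 14))
... (trace truncated)
Result: G(1, 39) = 41

41


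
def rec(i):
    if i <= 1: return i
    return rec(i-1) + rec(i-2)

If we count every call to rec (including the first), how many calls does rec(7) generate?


Let C(n) = total calls for rec(n)
C(0) = 1, C(1) = 1
C(2) = 1 + C(1) + C(0) = 1 + 1 + 1 = 3
C(3) = 1 + C(2) + C(1) = 1 + 3 + 1 = 5
C(4) = 1 + C(3) + C(2) = 1 + 5 + 3 = 9
C(5) = 1 + C(4) + C(3) = 1 + 9 + 5 = 15
C(6) = 1 + C(5) + C(4) = 1 + 15 + 9 = 25
C(7) = 1 + C(6) + C(5) = 1 + 25 + 15 = 41

41


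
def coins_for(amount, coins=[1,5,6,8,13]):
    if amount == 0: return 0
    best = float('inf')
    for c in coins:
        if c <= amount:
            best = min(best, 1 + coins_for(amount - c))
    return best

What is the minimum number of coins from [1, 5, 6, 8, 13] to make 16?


Building up with DP:
coins_for(0) = 0
coins_for(1) = min(1+coins_for(0)=1+0=1) = 1
coins_for(2) = min(1+coins_for(1)=1+1=2) = 2
coins_for(3) = min(1+coins_for(2)=1+2=3) = 3
coins_for(4) = min(1+coins_for(3)=1+3=4) = 4
coins_for(5) = min(1+coins_for(4)=1+4=5, 1+coins_for(0)=1+0=1) = 1
coins_for(6) = min(1+coins_for(5)=1+1=2, 1+coins_for(1)=1+1=2, 1+coins_for(0)=1+0=1) = 1
coins_for(7) = min(1+coins_for(6)=1+1=2, 1+coins_for(2)=1+2=3, 1+coins_for(1)=1+1=2) = 2
coins_for(8) = min(1+coins_for(7)=1+2=3, 1+coins_for(3)=1+3=4, 1+coins_for(2)=1+2=3, 1+coins_for(0)=1+0=1) = 1
coins_for(9) = min(1+coins_for(8)=1+1=2, 1+coins_for(4)=1+4=5, 1+coins_for(3)=1+3=4, 1+coins_for(1)=1+1=2) = 2
coins_for(10) = min(1+coins_for(9)=1+2=3, 1+coins_for(5)=1+1=2, 1+coins_for(4)=1+4=5, 1+coins_for(2)=1+2=3) = 2
coins_for(11) = min(1+coins_for(10)=1+2=3, 1+coins_for(6)=1+1=2, 1+coins_for(5)=1+1=2, 1+coins_for(3)=1+3=4) = 2
coins_for(12) = min(1+coins_for(11)=1+2=3, 1+coins_for(7)=1+2=3, 1+coins_for(6)=1+1=2, 1+coins_for(4)=1+4=5) = 2
coins_for(13) = min(1+coins_for(12)=1+2=3, 1+coins_for(8)=1+1=2, 1+coins_for(7)=1+2=3, 1+coins_for(5)=1+1=2, 1+coins_for(0)=1+0=1) = 1
coins_for(14) = min(1+coins_for(13)=1+1=2, 1+coins_for(9)=1+2=3, 1+coins_for(8)=1+1=2, 1+coins_for(6)=1+1=2, 1+coins_for(1)=1+1=2) = 2
coins_for(15) = min(1+coins_for(14)=1+2=3, 1+coins_for(10)=1+2=3, 1+coins_for(9)=1+2=3, 1+coins_for(7)=1+2=3, 1+coins_for(2)=1+2=3) = 3
coins_for(16) = min(1+coins_for(15)=1+3=4, 1+coins_for(11)=1+2=3, 1+coins_for(10)=1+2=3, 1+coins_for(8)=1+1=2, 1+coins_for(3)=1+3=4) = 2

2


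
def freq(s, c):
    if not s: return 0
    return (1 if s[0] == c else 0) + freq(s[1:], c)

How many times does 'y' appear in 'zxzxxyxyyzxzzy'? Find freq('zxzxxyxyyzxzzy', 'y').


s[0]='z' != 'y' -> 0
s[0]='x' != 'y' -> 0
s[0]='z' != 'y' -> 0
s[0]='x' != 'y' -> 0
s[0]='x' != 'y' -> 0
s[0]='y' == 'y' -> 1
s[0]='x' != 'y' -> 0
s[0]='y' == 'y' -> 1
s[0]='y' == 'y' -> 1
s[0]='z' != 'y' -> 0
s[0]='x' != 'y' -> 0
s[0]='z' != 'y' -> 0
s[0]='z' != 'y' -> 0
s[0]='y' == 'y' -> 1
Sum: 0 + 0 + 0 + 0 + 0 + 1 + 0 + 1 + 1 + 0 + 0 + 0 + 0 + 1 = 4

4


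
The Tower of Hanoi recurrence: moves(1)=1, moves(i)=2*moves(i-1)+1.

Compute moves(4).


moves(4) = 2 * moves(3) + 1
moves(3) = 2 * moves(2) + 1
moves(2) = 2 * moves(1) + 1
moves(1) = 1  (base case)
moves(2) = 2 * 1 + 1 = 3
moves(3) = 2 * 3 + 1 = 7
moves(4) = 2 * 7 + 1 = 15

15


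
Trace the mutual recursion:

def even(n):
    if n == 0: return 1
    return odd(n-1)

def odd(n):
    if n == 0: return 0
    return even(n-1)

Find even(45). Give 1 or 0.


even(45) = odd(44)
odd(44) = even(43)
even(43) = odd(42)
odd(42) = even(41)
even(41) = odd(40)
odd(40) = even(39)
even(39) = odd(38)
odd(38) = even(37)
even(37) = odd(36)
odd(36) = even(35)
even(35) = odd(34)
odd(34) = even(33)
even(33) = odd(32)
odd(32) = even(31)
even(31) = odd(30)
odd(30) = even(29)
even(29) = odd(28)
odd(28) = even(27)
even(27) = odd(26)
odd(26) = even(25)
even(25) = odd(24)
odd(24) = even(23)
even(23) = odd(22)
odd(22) = even(21)
even(21) = odd(20)
odd(20) = even(19)
even(19) = odd(18)
odd(18) = even(17)
even(17) = odd(16)
odd(16) = even(15)
even(15) = odd(14)
odd(14) = even(13)
even(13) = odd(12)
odd(12) = even(11)
even(11) = odd(10)
odd(10) = even(9)
even(9) = odd(8)
odd(8) = even(7)
even(7) = odd(6)
odd(6) = even(5)
even(5) = odd(4)
odd(4) = even(3)
even(3) = odd(2)
odd(2) = even(1)
even(1) = odd(0)
odd(0) = 0  (base case)
Result: 0

0


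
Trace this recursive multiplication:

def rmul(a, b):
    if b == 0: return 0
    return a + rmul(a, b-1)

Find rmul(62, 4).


rmul(62, 4) = 62 + rmul(62, 3)
rmul(62, 3) = 62 + rmul(62, 2)
rmul(62, 2) = 62 + rmul(62, 1)
rmul(62, 1) = 62 + rmul(62, 0)
rmul(62, 0) = 0  (base case)
Total: 62 + 62 + 62 + 62 + 0 = 248

248


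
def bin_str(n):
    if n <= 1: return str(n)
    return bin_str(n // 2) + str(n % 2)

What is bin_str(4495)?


bin_str(4495) = bin_str(2247) + '1'
bin_str(2247) = bin_str(1123) + '1'
bin_str(1123) = bin_str(561) + '1'
bin_str(561) = bin_str(280) + '1'
bin_str(280) = bin_str(140) + '0'
bin_str(140) = bin_str(70) + '0'
bin_str(70) = bin_str(35) + '0'
bin_str(35) = bin_str(17) + '1'
bin_str(17) = bin_str(8) + '1'
bin_str(8) = bin_str(4) + '0'
bin_str(4) = bin_str(2) + '0'
bin_str(2) = bin_str(1) + '0'
bin_str(1) = '1'  (base case)
Concatenating: '1' + '0' + '0' + '0' + '1' + '1' + '0' + '0' + '0' + '1' + '1' + '1' + '1' = '1000110001111'

1000110001111


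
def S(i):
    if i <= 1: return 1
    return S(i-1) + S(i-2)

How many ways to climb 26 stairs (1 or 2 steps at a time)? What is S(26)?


Building up from base cases:
S(0) = 1
S(1) = 1
S(2) = S(1) + S(0) = 1 + 1 = 2
S(3) = S(2) + S(1) = 2 + 1 = 3
S(4) = S(3) + S(2) = 3 + 2 = 5
S(5) = S(4) + S(3) = 5 + 3 = 8
S(6) = S(5) + S(4) = 8 + 5 = 13
S(7) = S(6) + S(5) = 13 + 8 = 21
S(8) = S(7) + S(6) = 21 + 13 = 34
S(9) = S(8) + S(7) = 34 + 21 = 55
S(10) = S(9) + S(8) = 55 + 34 = 89
S(11) = S(10) + S(9) = 89 + 55 = 144
S(12) = S(11) + S(10) = 144 + 89 = 233
S(13) = S(12) + S(11) = 233 + 144 = 377
S(14) = S(13) + S(12) = 377 + 233 = 610
S(15) = S(14) + S(13) = 610 + 377 = 987
S(16) = S(15) + S(14) = 987 + 610 = 1597
S(17) = S(16) + S(15) = 1597 + 987 = 2584
S(18) = S(17) + S(16) = 2584 + 1597 = 4181
S(19) = S(18) + S(17) = 4181 + 2584 = 6765
S(20) = S(19) + S(18) = 6765 + 4181 = 10946
S(21) = S(20) + S(19) = 10946 + 6765 = 17711
S(22) = S(21) + S(20) = 17711 + 10946 = 28657
S(23) = S(22) + S(21) = 28657 + 17711 = 46368
S(24) = S(23) + S(22) = 46368 + 28657 = 75025
S(25) = S(24) + S(23) = 75025 + 46368 = 121393
S(26) = S(25) + S(24) = 121393 + 75025 = 196418

196418


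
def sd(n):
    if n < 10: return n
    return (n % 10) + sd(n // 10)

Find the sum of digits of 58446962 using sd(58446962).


sd(58446962) = 2 + sd(5844696)
sd(5844696) = 6 + sd(584469)
sd(584469) = 9 + sd(58446)
sd(58446) = 6 + sd(5844)
sd(5844) = 4 + sd(584)
sd(584) = 4 + sd(58)
sd(58) = 8 + sd(5)
sd(5) = 5  (base case)
Total: 2 + 6 + 9 + 6 + 4 + 4 + 8 + 5 = 44

44


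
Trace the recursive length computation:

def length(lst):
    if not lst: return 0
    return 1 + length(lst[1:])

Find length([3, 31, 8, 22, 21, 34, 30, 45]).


length([3, 31, 8, 22, 21, 34, 30, 45]) = 1 + length([31, 8, 22, 21, 34, 30, 45])
length([31, 8, 22, 21, 34, 30, 45]) = 1 + length([8, 22, 21, 34, 30, 45])
length([8, 22, 21, 34, 30, 45]) = 1 + length([22, 21, 34, 30, 45])
length([22, 21, 34, 30, 45]) = 1 + length([21, 34, 30, 45])
length([21, 34, 30, 45]) = 1 + length([34, 30, 45])
length([34, 30, 45]) = 1 + length([30, 45])
length([30, 45]) = 1 + length([45])
length([45]) = 1 + length([])
length([]) = 0  (base case)
Unwinding: 1 + 1 + 1 + 1 + 1 + 1 + 1 + 1 + 0 = 8

8


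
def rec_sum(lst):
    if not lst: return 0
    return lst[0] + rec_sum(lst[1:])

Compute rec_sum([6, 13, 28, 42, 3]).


rec_sum([6, 13, 28, 42, 3]) = 6 + rec_sum([13, 28, 42, 3])
rec_sum([13, 28, 42, 3]) = 13 + rec_sum([28, 42, 3])
rec_sum([28, 42, 3]) = 28 + rec_sum([42, 3])
rec_sum([42, 3]) = 42 + rec_sum([3])
rec_sum([3]) = 3 + rec_sum([])
rec_sum([]) = 0  (base case)
Total: 6 + 13 + 28 + 42 + 3 + 0 = 92

92


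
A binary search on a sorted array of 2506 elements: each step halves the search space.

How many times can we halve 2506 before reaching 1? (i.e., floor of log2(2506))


2506 / 2 = 1253
1253 / 2 = 626
626 / 2 = 313
313 / 2 = 156
156 / 2 = 78
78 / 2 = 39
39 / 2 = 19
19 / 2 = 9
9 / 2 = 4
4 / 2 = 2
2 / 2 = 1
Reached 1 after 11 halvings

11


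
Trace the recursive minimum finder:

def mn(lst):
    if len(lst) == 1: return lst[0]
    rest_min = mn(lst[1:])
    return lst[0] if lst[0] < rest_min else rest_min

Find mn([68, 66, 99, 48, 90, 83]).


mn([68, 66, 99, 48, 90, 83]): compare 68 with mn([66, 99, 48, 90, 83])
mn([66, 99, 48, 90, 83]): compare 66 with mn([99, 48, 90, 83])
mn([99, 48, 90, 83]): compare 99 with mn([48, 90, 83])
mn([48, 90, 83]): compare 48 with mn([90, 83])
mn([90, 83]): compare 90 with mn([83])
mn([83]) = 83  (base case)
Compare 90 with 83 -> 83
Compare 48 with 83 -> 48
Compare 99 with 48 -> 48
Compare 66 with 48 -> 48
Compare 68 with 48 -> 48

48


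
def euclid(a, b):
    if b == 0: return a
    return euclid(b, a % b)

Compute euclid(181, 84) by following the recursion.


euclid(181, 84) = euclid(84, 13)
euclid(84, 13) = euclid(13, 6)
euclid(13, 6) = euclid(6, 1)
euclid(6, 1) = euclid(1, 0)
euclid(1, 0) = 1  (base case)

1


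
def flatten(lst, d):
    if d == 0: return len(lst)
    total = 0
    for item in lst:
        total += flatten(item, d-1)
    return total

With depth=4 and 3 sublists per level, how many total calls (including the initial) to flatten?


At depth 0 (root): 1 call
At depth 1: each of 1 parents calls flatten on 3 children = 3 calls
At depth 2: each of 3 parents calls flatten on 3 children = 9 calls
At depth 3: each of 9 parents calls flatten on 3 children = 27 calls
At depth 4: each of 27 parents calls flatten on 3 children = 81 calls
Total: 1 + 3 + 9 + 27 + 81 = 121

121


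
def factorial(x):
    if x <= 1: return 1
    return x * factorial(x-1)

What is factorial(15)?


factorial(15)
= 15 * factorial(14)
= 15 * 14 * factorial(13)
= 15 * 14 * 13 * factorial(12)
= 15 * 14 * 13 * 12 * factorial(11)
= 15 * 14 * 13 * 12 * 11 * factorial(10)
= 15 * 14 * 13 * 12 * 11 * 10 * factorial(9)
= 15 * 14 * 13 * 12 * 11 * 10 * 9 * factorial(8)
= 15 * 14 * 13 * 12 * 11 * 10 * 9 * 8 * factorial(7)
= 15 * 14 * 13 * 12 * 11 * 10 * 9 * 8 * 7 * factorial(6)
= 15 * 14 * 13 * 12 * 11 * 10 * 9 * 8 * 7 * 6 * factorial(5)
= 15 * 14 * 13 * 12 * 11 * 10 * 9 * 8 * 7 * 6 * 5 * factorial(4)
= 15 * 14 * 13 * 12 * 11 * 10 * 9 * 8 * 7 * 6 * 5 * 4 * factorial(3)
= 15 * 14 * 13 * 12 * 11 * 10 * 9 * 8 * 7 * 6 * 5 * 4 * 3 * factorial(2)
= 15 * 14 * 13 * 12 * 11 * 10 * 9 * 8 * 7 * 6 * 5 * 4 * 3 * 2 * factorial(1)
= 15 * 14 * 13 * 12 * 11 * 10 * 9 * 8 * 7 * 6 * 5 * 4 * 3 * 2 * 1
= 1307674368000

1307674368000


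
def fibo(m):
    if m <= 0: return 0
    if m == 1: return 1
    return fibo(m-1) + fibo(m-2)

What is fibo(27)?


Computing fibo(27) bottom-up:
fibo(0) = 0
fibo(1) = 1
fibo(2) = fibo(1) + fibo(0) = 1 + 0 = 1
fibo(3) = fibo(2) + fibo(1) = 1 + 1 = 2
fibo(4) = fibo(3) + fibo(2) = 2 + 1 = 3
fibo(5) = fibo(4) + fibo(3) = 3 + 2 = 5
fibo(6) = fibo(5) + fibo(4) = 5 + 3 = 8
fibo(7) = fibo(6) + fibo(5) = 8 + 5 = 13
fibo(8) = fibo(7) + fibo(6) = 13 + 8 = 21
fibo(9) = fibo(8) + fibo(7) = 21 + 13 = 34
fibo(10) = fibo(9) + fibo(8) = 34 + 21 = 55
fibo(11) = fibo(10) + fibo(9) = 55 + 34 = 89
fibo(12) = fibo(11) + fibo(10) = 89 + 55 = 144
fibo(13) = fibo(12) + fibo(11) = 144 + 89 = 233
fibo(14) = fibo(13) + fibo(12) = 233 + 144 = 377
fibo(15) = fibo(14) + fibo(13) = 377 + 233 = 610
fibo(16) = fibo(15) + fibo(14) = 610 + 377 = 987
fibo(17) = fibo(16) + fibo(15) = 987 + 610 = 1597
fibo(18) = fibo(17) + fibo(16) = 1597 + 987 = 2584
fibo(19) = fibo(18) + fibo(17) = 2584 + 1597 = 4181
fibo(20) = fibo(19) + fibo(18) = 4181 + 2584 = 6765
fibo(21) = fibo(20) + fibo(19) = 6765 + 4181 = 10946
fibo(22) = fibo(21) + fibo(20) = 10946 + 6765 = 17711
fibo(23) = fibo(22) + fibo(21) = 17711 + 10946 = 28657
fibo(24) = fibo(23) + fibo(22) = 28657 + 17711 = 46368
fibo(25) = fibo(24) + fibo(23) = 46368 + 28657 = 75025
fibo(26) = fibo(25) + fibo(24) = 75025 + 46368 = 121393
fibo(27) = fibo(26) + fibo(25) = 121393 + 75025 = 196418

196418


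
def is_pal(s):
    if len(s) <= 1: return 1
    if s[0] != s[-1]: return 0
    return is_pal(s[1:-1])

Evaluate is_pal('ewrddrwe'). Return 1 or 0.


is_pal('ewrddrwe'): s[0]='e' == s[-1]='e' -> check is_pal('wrddrw')
is_pal('wrddrw'): s[0]='w' == s[-1]='w' -> check is_pal('rddr')
is_pal('rddr'): s[0]='r' == s[-1]='r' -> check is_pal('dd')
is_pal('dd'): s[0]='d' == s[-1]='d' -> check is_pal('')
is_pal(''): len <= 1 -> return 1  (base case)
Result: 1 (palindrome)

1


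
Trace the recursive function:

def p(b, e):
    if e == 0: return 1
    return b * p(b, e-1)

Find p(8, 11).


p(8, 11)
= 8 * p(8, 10)
= 8 * 8 * p(8, 9)
= 8 * 8 * 8 * p(8, 8)
= 8 * 8 * 8 * 8 * p(8, 7)
= 8 * 8 * 8 * 8 * 8 * p(8, 6)
= 8 * 8 * 8 * 8 * 8 * 8 * p(8, 5)
= 8 * 8 * 8 * 8 * 8 * 8 * 8 * p(8, 4)
= 8 * 8 * 8 * 8 * 8 * 8 * 8 * 8 * p(8, 3)
= 8 * 8 * 8 * 8 * 8 * 8 * 8 * 8 * 8 * p(8, 2)
= 8 * 8 * 8 * 8 * 8 * 8 * 8 * 8 * 8 * 8 * p(8, 1)
= 8 * 8 * 8 * 8 * 8 * 8 * 8 * 8 * 8 * 8 * 8 * p(8, 0)
= 8 * 8 * 8 * 8 * 8 * 8 * 8 * 8 * 8 * 8 * 8 * 1
= 8589934592

8589934592


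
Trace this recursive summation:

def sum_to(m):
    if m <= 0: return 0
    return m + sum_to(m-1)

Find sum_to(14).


sum_to(14)
= 14 + 13 + 12 + 11 + 10 + 9 + 8 + 7 + 6 + 5 + 4 + 3 + 2 + 1 + sum_to(0)
= 14 + 13 + 12 + 11 + 10 + 9 + 8 + 7 + 6 + 5 + 4 + 3 + 2 + 1 + 0
= 105

105


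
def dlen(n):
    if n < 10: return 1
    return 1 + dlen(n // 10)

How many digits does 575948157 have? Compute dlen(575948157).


dlen(575948157) = 1 + dlen(57594815)
dlen(57594815) = 1 + dlen(5759481)
dlen(5759481) = 1 + dlen(575948)
dlen(575948) = 1 + dlen(57594)
dlen(57594) = 1 + dlen(5759)
dlen(5759) = 1 + dlen(575)
dlen(575) = 1 + dlen(57)
dlen(57) = 1 + dlen(5)
dlen(5) = 1  (base case: 5 < 10)
Unwinding: 1 + 1 + 1 + 1 + 1 + 1 + 1 + 1 + 1 = 9

9


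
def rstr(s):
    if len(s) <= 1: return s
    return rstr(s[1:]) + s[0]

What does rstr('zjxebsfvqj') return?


rstr('zjxebsfvqj') = rstr('jxebsfvqj') + 'z'
rstr('jxebsfvqj') = rstr('xebsfvqj') + 'j'
rstr('xebsfvqj') = rstr('ebsfvqj') + 'x'
rstr('ebsfvqj') = rstr('bsfvqj') + 'e'
rstr('bsfvqj') = rstr('sfvqj') + 'b'
rstr('sfvqj') = rstr('fvqj') + 's'
rstr('fvqj') = rstr('vqj') + 'f'
rstr('vqj') = rstr('qj') + 'v'
rstr('qj') = rstr('j') + 'q'
rstr('j') = 'j'  (base case)
Concatenating: 'j' + 'q' + 'v' + 'f' + 's' + 'b' + 'e' + 'x' + 'j' + 'z' = 'jqvfsbexjz'

jqvfsbexjz


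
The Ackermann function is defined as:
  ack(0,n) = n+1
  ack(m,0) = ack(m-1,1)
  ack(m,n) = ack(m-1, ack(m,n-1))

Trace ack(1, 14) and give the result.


ack(1, 14) = ack(0, ack(1, 13))
  ack(1, 13) = ack(0, ack(1, 12))
    ack(1, 12) = ack(0, ack(1, 11))
      ack(1, 11) = ack(0, ack(1, 10))
        ack(1, 10) = ack(0, ack(1, 9))
          ack(1, 9) = ack(0, ack(1, 8))
          ack(1, 8) = ack(0, ack(1, 7))
          ack(1, 7) = ack(0, ack(1, 6))
          ack(1, 6) = ack(0, ack(1, 5))
          ack(1, 5) = ack(0, ack(1, 4))
          ack(1, 4) = ack(0, ack(1, 3))
          ack(1, 3) = ack(0, ack(1, 2))
          ack(1, 2) = ack(0, ack(1, 1))
          ack(1, 1) = ack(0, ack(1, 0))
          ack(1, 0) = ack(0, 1)
          ack(0, 1) = 2
            = ack(0, 2)
          ack(0, 2) = 3
            = ack(0, 3)
          ack(0, 3) = 4
            = ack(0, 4)
          ack(0, 4) = 5
            = ack(0, 5)
          ack(0, 5) = 6
            = ack(0, 6)
... (trace truncated)
Result: ack(1, 14) = 16

16


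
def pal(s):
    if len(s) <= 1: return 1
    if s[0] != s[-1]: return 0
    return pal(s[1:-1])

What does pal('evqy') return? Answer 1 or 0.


pal('evqy'): s[0]='e' != s[-1]='y' -> return 0
Result: 0 (not a palindrome)

0


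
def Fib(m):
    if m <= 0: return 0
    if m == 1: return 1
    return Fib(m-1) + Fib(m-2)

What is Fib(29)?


Computing Fib(29) bottom-up:
Fib(0) = 0
Fib(1) = 1
Fib(2) = Fib(1) + Fib(0) = 1 + 0 = 1
Fib(3) = Fib(2) + Fib(1) = 1 + 1 = 2
Fib(4) = Fib(3) + Fib(2) = 2 + 1 = 3
Fib(5) = Fib(4) + Fib(3) = 3 + 2 = 5
Fib(6) = Fib(5) + Fib(4) = 5 + 3 = 8
Fib(7) = Fib(6) + Fib(5) = 8 + 5 = 13
Fib(8) = Fib(7) + Fib(6) = 13 + 8 = 21
Fib(9) = Fib(8) + Fib(7) = 21 + 13 = 34
Fib(10) = Fib(9) + Fib(8) = 34 + 21 = 55
Fib(11) = Fib(10) + Fib(9) = 55 + 34 = 89
Fib(12) = Fib(11) + Fib(10) = 89 + 55 = 144
Fib(13) = Fib(12) + Fib(11) = 144 + 89 = 233
Fib(14) = Fib(13) + Fib(12) = 233 + 144 = 377
Fib(15) = Fib(14) + Fib(13) = 377 + 233 = 610
Fib(16) = Fib(15) + Fib(14) = 610 + 377 = 987
Fib(17) = Fib(16) + Fib(15) = 987 + 610 = 1597
Fib(18) = Fib(17) + Fib(16) = 1597 + 987 = 2584
Fib(19) = Fib(18) + Fib(17) = 2584 + 1597 = 4181
Fib(20) = Fib(19) + Fib(18) = 4181 + 2584 = 6765
Fib(21) = Fib(20) + Fib(19) = 6765 + 4181 = 10946
Fib(22) = Fib(21) + Fib(20) = 10946 + 6765 = 17711
Fib(23) = Fib(22) + Fib(21) = 17711 + 10946 = 28657
Fib(24) = Fib(23) + Fib(22) = 28657 + 17711 = 46368
Fib(25) = Fib(24) + Fib(23) = 46368 + 28657 = 75025
Fib(26) = Fib(25) + Fib(24) = 75025 + 46368 = 121393
Fib(27) = Fib(26) + Fib(25) = 121393 + 75025 = 196418
Fib(28) = Fib(27) + Fib(26) = 196418 + 121393 = 317811
Fib(29) = Fib(28) + Fib(27) = 317811 + 196418 = 514229

514229


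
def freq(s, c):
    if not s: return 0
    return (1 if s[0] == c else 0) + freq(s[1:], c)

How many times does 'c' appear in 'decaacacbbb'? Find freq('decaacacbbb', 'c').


s[0]='d' != 'c' -> 0
s[0]='e' != 'c' -> 0
s[0]='c' == 'c' -> 1
s[0]='a' != 'c' -> 0
s[0]='a' != 'c' -> 0
s[0]='c' == 'c' -> 1
s[0]='a' != 'c' -> 0
s[0]='c' == 'c' -> 1
s[0]='b' != 'c' -> 0
s[0]='b' != 'c' -> 0
s[0]='b' != 'c' -> 0
Sum: 0 + 0 + 1 + 0 + 0 + 1 + 0 + 1 + 0 + 0 + 0 = 3

3


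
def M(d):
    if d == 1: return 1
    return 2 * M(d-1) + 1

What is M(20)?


M(20) = 2 * M(19) + 1
M(19) = 2 * M(18) + 1
M(18) = 2 * M(17) + 1
M(17) = 2 * M(16) + 1
M(16) = 2 * M(15) + 1
M(15) = 2 * M(14) + 1
M(14) = 2 * M(13) + 1
M(13) = 2 * M(12) + 1
M(12) = 2 * M(11) + 1
M(11) = 2 * M(10) + 1
M(10) = 2 * M(9) + 1
M(9) = 2 * M(8) + 1
M(8) = 2 * M(7) + 1
M(7) = 2 * M(6) + 1
M(6) = 2 * M(5) + 1
M(5) = 2 * M(4) + 1
M(4) = 2 * M(3) + 1
M(3) = 2 * M(2) + 1
M(2) = 2 * M(1) + 1
M(1) = 1  (base case)
M(2) = 2 * 1 + 1 = 3
M(3) = 2 * 3 + 1 = 7
M(4) = 2 * 7 + 1 = 15
M(5) = 2 * 15 + 1 = 31
M(6) = 2 * 31 + 1 = 63
M(7) = 2 * 63 + 1 = 127
M(8) = 2 * 127 + 1 = 255
M(9) = 2 * 255 + 1 = 511
M(10) = 2 * 511 + 1 = 1023
M(11) = 2 * 1023 + 1 = 2047
M(12) = 2 * 2047 + 1 = 4095
M(13) = 2 * 4095 + 1 = 8191
M(14) = 2 * 8191 + 1 = 16383
M(15) = 2 * 16383 + 1 = 32767
M(16) = 2 * 32767 + 1 = 65535
M(17) = 2 * 65535 + 1 = 131071
M(18) = 2 * 131071 + 1 = 262143
M(19) = 2 * 262143 + 1 = 524287
M(20) = 2 * 524287 + 1 = 1048575

1048575


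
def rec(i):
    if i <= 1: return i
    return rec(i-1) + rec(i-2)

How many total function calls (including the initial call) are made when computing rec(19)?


Let C(n) = total calls for rec(n)
C(0) = 1, C(1) = 1
C(2) = 1 + C(1) + C(0) = 1 + 1 + 1 = 3
C(3) = 1 + C(2) + C(1) = 1 + 3 + 1 = 5
C(4) = 1 + C(3) + C(2) = 1 + 5 + 3 = 9
C(5) = 1 + C(4) + C(3) = 1 + 9 + 5 = 15
C(6) = 1 + C(5) + C(4) = 1 + 15 + 9 = 25
C(7) = 1 + C(6) + C(5) = 1 + 25 + 15 = 41
C(8) = 1 + C(7) + C(6) = 1 + 41 + 25 = 67
C(9) = 1 + C(8) + C(7) = 1 + 67 + 41 = 109
C(10) = 1 + C(9) + C(8) = 1 + 109 + 67 = 177
C(11) = 1 + C(10) + C(9) = 1 + 177 + 109 = 287
C(12) = 1 + C(11) + C(10) = 1 + 287 + 177 = 465
C(13) = 1 + C(12) + C(11) = 1 + 465 + 287 = 753
C(14) = 1 + C(13) + C(12) = 1 + 753 + 465 = 1219
C(15) = 1 + C(14) + C(13) = 1 + 1219 + 753 = 1973
C(16) = 1 + C(15) + C(14) = 1 + 1973 + 1219 = 3193
C(17) = 1 + C(16) + C(15) = 1 + 3193 + 1973 = 5167
C(18) = 1 + C(17) + C(16) = 1 + 5167 + 3193 = 8361
C(19) = 1 + C(18) + C(17) = 1 + 8361 + 5167 = 13529

13529
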